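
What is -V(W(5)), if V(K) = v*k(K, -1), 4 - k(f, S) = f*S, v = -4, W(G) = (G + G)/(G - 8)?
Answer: 8/3 ≈ 2.6667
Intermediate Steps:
W(G) = 2*G/(-8 + G) (W(G) = (2*G)/(-8 + G) = 2*G/(-8 + G))
k(f, S) = 4 - S*f (k(f, S) = 4 - f*S = 4 - S*f)
V(K) = -16 - 4*K (V(K) = -4*(4 - 1*(-1)*K) = -4*(4 + K) = -16 - 4*K)
-V(W(5)) = -(-16 - 8*5/(-8 + 5)) = -(-16 - 8*5/(-3)) = -(-16 - 8*5*(-1)/3) = -(-16 - 4*(-10/3)) = -(-16 + 40/3) = -1*(-8/3) = 8/3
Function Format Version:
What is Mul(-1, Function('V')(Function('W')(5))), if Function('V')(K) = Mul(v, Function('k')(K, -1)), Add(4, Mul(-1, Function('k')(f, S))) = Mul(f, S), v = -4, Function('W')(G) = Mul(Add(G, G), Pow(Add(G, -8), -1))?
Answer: Rational(8, 3) ≈ 2.6667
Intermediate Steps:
Function('W')(G) = Mul(2, G, Pow(Add(-8, G), -1)) (Function('W')(G) = Mul(Mul(2, G), Pow(Add(-8, G), -1)) = Mul(2, G, Pow(Add(-8, G), -1)))
Function('k')(f, S) = Add(4, Mul(-1, S, f)) (Function('k')(f, S) = Add(4, Mul(-1, Mul(f, S))) = Add(4, Mul(-1, Mul(S, f))) = Add(4, Mul(-1, S, f)))
Function('V')(K) = Add(-16, Mul(-4, K)) (Function('V')(K) = Mul(-4, Add(4, Mul(-1, -1, K))) = Mul(-4, Add(4, K)) = Add(-16, Mul(-4, K)))
Mul(-1, Function('V')(Function('W')(5))) = Mul(-1, Add(-16, Mul(-4, Mul(2, 5, Pow(Add(-8, 5), -1))))) = Mul(-1, Add(-16, Mul(-4, Mul(2, 5, Pow(-3, -1))))) = Mul(-1, Add(-16, Mul(-4, Mul(2, 5, Rational(-1, 3))))) = Mul(-1, Add(-16, Mul(-4, Rational(-10, 3)))) = Mul(-1, Add(-16, Rational(40, 3))) = Mul(-1, Rational(-8, 3)) = Rational(8, 3)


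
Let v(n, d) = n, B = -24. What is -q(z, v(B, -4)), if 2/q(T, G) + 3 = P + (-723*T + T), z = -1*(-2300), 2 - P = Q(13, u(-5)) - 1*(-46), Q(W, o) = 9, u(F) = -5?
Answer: 1/830328 ≈ 1.2043e-6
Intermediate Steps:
P = -53 (P = 2 - (9 - 1*(-46)) = 2 - (9 + 46) = 2 - 1*55 = 2 - 55 = -53)
z = 2300
q(T, G) = 2/(-56 - 722*T) (q(T, G) = 2/(-3 + (-53 + (-723*T + T))) = 2/(-3 + (-53 - 722*T)) = 2/(-56 - 722*T))
-q(z, v(B, -4)) = -(-1)/(28 + 361*2300) = -(-1)/(28 + 830300) = -(-1)/830328 = -1*(-1/830328) = 1/830328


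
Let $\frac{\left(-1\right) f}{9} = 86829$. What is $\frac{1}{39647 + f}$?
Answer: $- \frac{1}{741814} \approx -1.348 \cdot 10^{-6}$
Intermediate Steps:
$f = -781461$ ($f = \left(-9\right) 86829 = -781461$)
$\frac{1}{39647 + f} = \frac{1}{39647 - 781461} = \frac{1}{-741814} = - \frac{1}{741814}$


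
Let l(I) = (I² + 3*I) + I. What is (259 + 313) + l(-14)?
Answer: 712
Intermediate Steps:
l(I) = I² + 4*I
(259 + 313) + l(-14) = (259 + 313) - 14*(4 - 14) = 572 - 14*(-10) = 572 + 140 = 712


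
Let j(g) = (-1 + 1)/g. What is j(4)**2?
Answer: 0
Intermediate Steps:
j(g) = 0 (j(g) = 0/g = 0)
j(4)**2 = 0**2 = 0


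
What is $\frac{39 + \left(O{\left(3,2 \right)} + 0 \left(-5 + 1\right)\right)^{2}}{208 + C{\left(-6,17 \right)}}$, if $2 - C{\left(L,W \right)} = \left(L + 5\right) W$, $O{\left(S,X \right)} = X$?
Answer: $\frac{43}{227} \approx 0.18943$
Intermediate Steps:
$C{\left(L,W \right)} = 2 - W \left(5 + L\right)$ ($C{\left(L,W \right)} = 2 - \left(L + 5\right) W = 2 - \left(5 + L\right) W = 2 - W \left(5 + L\right)$)
$\frac{39 + \left(O{\left(3,2 \right)} + 0 \left(-5 + 1\right)\right)^{2}}{208 + C{\left(-6,17 \right)}} = \frac{39 + \left(2 + 0 \left(-5 + 1\right)\right)^{2}}{208 - \left(83 - 102\right)} = \frac{39 + \left(2 + 0 \left(-4\right)\right)^{2}}{208 + \left(2 - 85 + 102\right)} = \frac{39 + \left(2 + 0\right)^{2}}{208 + 19} = \frac{39 + 2^{2}}{227} = \left(39 + 4\right) \frac{1}{227} = 43 \cdot \frac{1}{227} = \frac{43}{227}$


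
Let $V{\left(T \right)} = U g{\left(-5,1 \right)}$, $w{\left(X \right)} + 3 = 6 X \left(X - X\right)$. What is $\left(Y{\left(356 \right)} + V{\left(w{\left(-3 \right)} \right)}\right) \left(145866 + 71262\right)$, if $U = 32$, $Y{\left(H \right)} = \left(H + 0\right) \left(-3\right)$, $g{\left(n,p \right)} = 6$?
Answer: $-190204128$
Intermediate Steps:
$Y{\left(H \right)} = - 3 H$ ($Y{\left(H \right)} = H \left(-3\right) = - 3 H$)
$w{\left(X \right)} = -3$ ($w{\left(X \right)} = -3 + 6 X \left(X - X\right) = -3 + 6 X 0 = -3 + 0 = -3$)
$V{\left(T \right)} = 192$ ($V{\left(T \right)} = 32 \cdot 6 = 192$)
$\left(Y{\left(356 \right)} + V{\left(w{\left(-3 \right)} \right)}\right) \left(145866 + 71262\right) = \left(\left(-3\right) 356 + 192\right) \left(145866 + 71262\right) = \left(-1068 + 192\right) 217128 = \left(-876\right) 217128 = -190204128$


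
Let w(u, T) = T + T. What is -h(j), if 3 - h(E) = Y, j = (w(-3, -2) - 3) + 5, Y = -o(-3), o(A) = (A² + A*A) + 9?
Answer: -30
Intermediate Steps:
w(u, T) = 2*T
o(A) = 9 + 2*A² (o(A) = (A² + A²) + 9 = 2*A² + 9 = 9 + 2*A²)
Y = -27 (Y = -(9 + 2*(-3)²) = -(9 + 2*9) = -(9 + 18) = -1*27 = -27)
j = -2 (j = (2*(-2) - 3) + 5 = (-4 - 3) + 5 = -7 + 5 = -2)
h(E) = 30 (h(E) = 3 - 1*(-27) = 3 + 27 = 30)
-h(j) = -1*30 = -30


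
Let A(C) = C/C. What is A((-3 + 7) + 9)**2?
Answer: 1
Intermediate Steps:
A(C) = 1
A((-3 + 7) + 9)**2 = 1**2 = 1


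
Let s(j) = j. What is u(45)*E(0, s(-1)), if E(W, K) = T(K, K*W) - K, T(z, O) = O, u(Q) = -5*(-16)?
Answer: 80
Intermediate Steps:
u(Q) = 80
E(W, K) = -K + K*W (E(W, K) = K*W - K = -K + K*W)
u(45)*E(0, s(-1)) = 80*(-(-1 + 0)) = 80*(-1*(-1)) = 80*1 = 80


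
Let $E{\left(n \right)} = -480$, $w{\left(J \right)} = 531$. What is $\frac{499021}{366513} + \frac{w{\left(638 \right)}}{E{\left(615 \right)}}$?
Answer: $\frac{14970559}{58642080} \approx 0.25529$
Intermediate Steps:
$\frac{499021}{366513} + \frac{w{\left(638 \right)}}{E{\left(615 \right)}} = \frac{499021}{366513} + \frac{531}{-480} = 499021 \cdot \frac{1}{366513} + 531 \left(- \frac{1}{480}\right) = \frac{499021}{366513} - \frac{177}{160} = \frac{14970559}{58642080}$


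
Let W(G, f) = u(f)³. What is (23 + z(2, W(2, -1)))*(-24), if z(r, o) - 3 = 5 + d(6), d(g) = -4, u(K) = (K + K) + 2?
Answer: -648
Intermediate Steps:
u(K) = 2 + 2*K (u(K) = 2*K + 2 = 2 + 2*K)
W(G, f) = (2 + 2*f)³
z(r, o) = 4 (z(r, o) = 3 + (5 - 4) = 3 + 1 = 4)
(23 + z(2, W(2, -1)))*(-24) = (23 + 4)*(-24) = 27*(-24) = -648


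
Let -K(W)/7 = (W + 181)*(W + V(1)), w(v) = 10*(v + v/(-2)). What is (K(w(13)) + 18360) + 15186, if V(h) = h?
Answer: -80106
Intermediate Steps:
w(v) = 5*v (w(v) = 10*(v + v*(-½)) = 10*(v - v/2) = 10*(v/2) = 5*v)
K(W) = -7*(1 + W)*(181 + W) (K(W) = -7*(W + 181)*(W + 1) = -7*(181 + W)*(1 + W) = -7*(1 + W)*(181 + W))
(K(w(13)) + 18360) + 15186 = ((-1267 - 6370*13 - 7*(5*13)²) + 18360) + 15186 = ((-1267 - 1274*65 - 7*65²) + 18360) + 15186 = ((-1267 - 82810 - 7*4225) + 18360) + 15186 = ((-1267 - 82810 - 29575) + 18360) + 15186 = (-113652 + 18360) + 15186 = -95292 + 15186 = -80106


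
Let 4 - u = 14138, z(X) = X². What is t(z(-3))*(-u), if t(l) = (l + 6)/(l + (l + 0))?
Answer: 35335/3 ≈ 11778.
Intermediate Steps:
u = -14134 (u = 4 - 1*14138 = 4 - 14138 = -14134)
t(l) = (6 + l)/(2*l) (t(l) = (6 + l)/(l + l) = (6 + l)/((2*l)) = (6 + l)*(1/(2*l)) = (6 + l)/(2*l))
t(z(-3))*(-u) = ((6 + (-3)²)/(2*((-3)²)))*(-1*(-14134)) = ((½)*(6 + 9)/9)*14134 = ((½)*(⅑)*15)*14134 = (⅚)*14134 = 35335/3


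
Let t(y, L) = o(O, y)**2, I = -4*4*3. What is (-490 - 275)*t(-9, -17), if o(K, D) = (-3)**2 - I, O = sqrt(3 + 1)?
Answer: -2485485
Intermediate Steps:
I = -48 (I = -16*3 = -48)
O = 2 (O = sqrt(4) = 2)
o(K, D) = 57 (o(K, D) = (-3)**2 - 1*(-48) = 9 + 48 = 57)
t(y, L) = 3249 (t(y, L) = 57**2 = 3249)
(-490 - 275)*t(-9, -17) = (-490 - 275)*3249 = -765*3249 = -2485485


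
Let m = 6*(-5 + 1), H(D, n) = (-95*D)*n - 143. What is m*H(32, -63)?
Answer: -4593048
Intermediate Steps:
H(D, n) = -143 - 95*D*n (H(D, n) = -95*D*n - 143 = -143 - 95*D*n)
m = -24 (m = 6*(-4) = -24)
m*H(32, -63) = -24*(-143 - 95*32*(-63)) = -24*(-143 + 191520) = -24*191377 = -4593048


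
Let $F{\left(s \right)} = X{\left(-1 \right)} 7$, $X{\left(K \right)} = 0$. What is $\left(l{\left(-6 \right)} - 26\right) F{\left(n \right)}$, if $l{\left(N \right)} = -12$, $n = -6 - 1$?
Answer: $0$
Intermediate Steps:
$n = -7$ ($n = -6 - 1 = -7$)
$F{\left(s \right)} = 0$ ($F{\left(s \right)} = 0 \cdot 7 = 0$)
$\left(l{\left(-6 \right)} - 26\right) F{\left(n \right)} = \left(-12 - 26\right) 0 = \left(-38\right) 0 = 0$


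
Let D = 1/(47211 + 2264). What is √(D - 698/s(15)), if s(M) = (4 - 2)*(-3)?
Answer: √102512860986/29685 ≈ 10.786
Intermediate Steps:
s(M) = -6 (s(M) = 2*(-3) = -6)
D = 1/49475 ≈ 2.0212e-5
√(D - 698/s(15)) = √(1/49475 - 698/(-6)) = √(1/49475 - 698*(-⅙)) = √(1/49475 + 349/3) = √(17266778/148425) = √102512860986/29685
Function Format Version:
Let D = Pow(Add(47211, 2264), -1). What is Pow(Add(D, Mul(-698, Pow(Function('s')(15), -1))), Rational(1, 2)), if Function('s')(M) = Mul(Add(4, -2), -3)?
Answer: Mul(Rational(1, 29685), Pow(102512860986, Rational(1, 2))) ≈ 10.786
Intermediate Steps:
Function('s')(M) = -6 (Function('s')(M) = Mul(2, -3) = -6)
D = Rational(1, 49475) (D = Pow(49475, -1) = Rational(1, 49475) ≈ 2.0212e-5)
Pow(Add(D, Mul(-698, Pow(Function('s')(15), -1))), Rational(1, 2)) = Pow(Add(Rational(1, 49475), Mul(-698, Pow(-6, -1))), Rational(1, 2)) = Pow(Add(Rational(1, 49475), Mul(-698, Rational(-1, 6))), Rational(1, 2)) = Pow(Add(Rational(1, 49475), Rational(349, 3)), Rational(1, 2)) = Pow(Rational(17266778, 148425), Rational(1, 2)) = Mul(Rational(1, 29685), Pow(102512860986, Rational(1, 2)))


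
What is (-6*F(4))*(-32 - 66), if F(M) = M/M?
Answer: 588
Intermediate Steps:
F(M) = 1
(-6*F(4))*(-32 - 66) = (-6*1)*(-32 - 66) = -6*(-98) = 588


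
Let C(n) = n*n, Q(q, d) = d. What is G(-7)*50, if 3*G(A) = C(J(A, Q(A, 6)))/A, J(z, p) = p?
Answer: -600/7 ≈ -85.714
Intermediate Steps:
C(n) = n**2
G(A) = 12/A (G(A) = (6**2/A)/3 = (36/A)/3 = 12/A)
G(-7)*50 = (12/(-7))*50 = (12*(-1/7))*50 = -12/7*50 = -600/7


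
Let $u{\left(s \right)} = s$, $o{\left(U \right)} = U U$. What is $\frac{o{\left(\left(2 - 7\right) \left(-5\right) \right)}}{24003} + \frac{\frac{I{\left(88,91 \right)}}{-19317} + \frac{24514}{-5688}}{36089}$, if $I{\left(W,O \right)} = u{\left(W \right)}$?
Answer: $\frac{45683761861751}{1762567999927308} \approx 0.025919$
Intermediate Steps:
$o{\left(U \right)} = U^{2}$
$I{\left(W,O \right)} = W$
$\frac{o{\left(\left(2 - 7\right) \left(-5\right) \right)}}{24003} + \frac{\frac{I{\left(88,91 \right)}}{-19317} + \frac{24514}{-5688}}{36089} = \frac{\left(\left(2 - 7\right) \left(-5\right)\right)^{2}}{24003} + \frac{\frac{88}{-19317} + \frac{24514}{-5688}}{36089} = \left(\left(-5\right) \left(-5\right)\right)^{2} \cdot \frac{1}{24003} + \left(88 \left(- \frac{1}{19317}\right) + 24514 \left(- \frac{1}{5688}\right)\right) \frac{1}{36089} = 25^{2} \cdot \frac{1}{24003} + \left(- \frac{88}{19317} - \frac{12257}{2844}\right) \frac{1}{36089} = 625 \cdot \frac{1}{24003} - \frac{79006247}{660880389924} = \frac{625}{24003} - \frac{79006247}{660880389924} = \frac{45683761861751}{1762567999927308}$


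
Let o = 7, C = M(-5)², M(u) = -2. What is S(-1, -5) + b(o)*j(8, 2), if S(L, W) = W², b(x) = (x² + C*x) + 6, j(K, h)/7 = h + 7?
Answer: 5254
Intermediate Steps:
j(K, h) = 49 + 7*h (j(K, h) = 7*(h + 7) = 7*(7 + h) = 49 + 7*h)
C = 4 (C = (-2)² = 4)
b(x) = 6 + x² + 4*x (b(x) = (x² + 4*x) + 6 = 6 + x² + 4*x)
S(-1, -5) + b(o)*j(8, 2) = (-5)² + (6 + 7² + 4*7)*(49 + 7*2) = 25 + (6 + 49 + 28)*(49 + 14) = 25 + 83*63 = 25 + 5229 = 5254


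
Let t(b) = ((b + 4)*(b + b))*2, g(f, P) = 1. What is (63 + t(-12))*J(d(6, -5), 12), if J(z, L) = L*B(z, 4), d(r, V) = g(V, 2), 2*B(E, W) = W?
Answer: 10728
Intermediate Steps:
B(E, W) = W/2
d(r, V) = 1
J(z, L) = 2*L (J(z, L) = L*((1/2)*4) = L*2 = 2*L)
t(b) = 4*b*(4 + b) (t(b) = ((4 + b)*(2*b))*2 = (2*b*(4 + b))*2 = 4*b*(4 + b))
(63 + t(-12))*J(d(6, -5), 12) = (63 + 4*(-12)*(4 - 12))*(2*12) = (63 + 4*(-12)*(-8))*24 = (63 + 384)*24 = 447*24 = 10728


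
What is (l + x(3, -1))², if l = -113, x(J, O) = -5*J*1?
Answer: 16384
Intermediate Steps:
x(J, O) = -5*J
(l + x(3, -1))² = (-113 - 5*3)² = (-113 - 15)² = (-128)² = 16384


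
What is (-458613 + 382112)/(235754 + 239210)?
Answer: -76501/474964 ≈ -0.16107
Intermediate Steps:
(-458613 + 382112)/(235754 + 239210) = -76501/474964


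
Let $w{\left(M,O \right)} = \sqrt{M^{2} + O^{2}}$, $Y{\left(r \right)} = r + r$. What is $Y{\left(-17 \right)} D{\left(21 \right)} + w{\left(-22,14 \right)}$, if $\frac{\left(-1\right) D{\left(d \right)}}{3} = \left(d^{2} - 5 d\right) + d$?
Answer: $36414 + 2 \sqrt{170} \approx 36440.0$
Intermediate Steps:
$D{\left(d \right)} = - 3 d^{2} + 12 d$ ($D{\left(d \right)} = - 3 \left(\left(d^{2} - 5 d\right) + d\right) = - 3 \left(d^{2} - 4 d\right) = - 3 d^{2} + 12 d$)
$Y{\left(r \right)} = 2 r$
$Y{\left(-17 \right)} D{\left(21 \right)} + w{\left(-22,14 \right)} = 2 \left(-17\right) 3 \cdot 21 \left(4 - 21\right) + \sqrt{\left(-22\right)^{2} + 14^{2}} = - 34 \cdot 3 \cdot 21 \left(4 - 21\right) + \sqrt{484 + 196} = - 34 \cdot 3 \cdot 21 \left(-17\right) + \sqrt{680} = \left(-34\right) \left(-1071\right) + 2 \sqrt{170} = 36414 + 2 \sqrt{170}$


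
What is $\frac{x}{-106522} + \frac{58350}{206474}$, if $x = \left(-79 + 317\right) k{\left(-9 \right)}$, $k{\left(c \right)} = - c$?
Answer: $\frac{84901344}{323441521} \approx 0.26249$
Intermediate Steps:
$x = 2142$ ($x = \left(-79 + 317\right) \left(\left(-1\right) \left(-9\right)\right) = 238 \cdot 9 = 2142$)
$\frac{x}{-106522} + \frac{58350}{206474} = \frac{2142}{-106522} + \frac{58350}{206474} = 2142 \left(- \frac{1}{106522}\right) + 58350 \cdot \frac{1}{206474} = - \frac{63}{3133} + \frac{29175}{103237} = \frac{84901344}{323441521}$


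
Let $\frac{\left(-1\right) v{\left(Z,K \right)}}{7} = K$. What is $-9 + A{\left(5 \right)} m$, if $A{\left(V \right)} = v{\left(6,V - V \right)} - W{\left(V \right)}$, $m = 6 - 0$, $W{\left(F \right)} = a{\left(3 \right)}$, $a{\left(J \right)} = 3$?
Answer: $-27$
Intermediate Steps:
$v{\left(Z,K \right)} = - 7 K$
$W{\left(F \right)} = 3$
$m = 6$ ($m = 6 + 0 = 6$)
$A{\left(V \right)} = -3$ ($A{\left(V \right)} = - 7 \left(V - V\right) - 3 = \left(-7\right) 0 - 3 = 0 - 3 = -3$)
$-9 + A{\left(5 \right)} m = -9 - 18 = -27$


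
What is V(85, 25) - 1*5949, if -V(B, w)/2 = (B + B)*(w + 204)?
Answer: -83809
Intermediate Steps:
V(B, w) = -4*B*(204 + w) (V(B, w) = -2*(B + B)*(w + 204) = -2*2*B*(204 + w) = -4*B*(204 + w))
V(85, 25) - 1*5949 = -4*85*(204 + 25) - 1*5949 = -4*85*229 - 5949 = -77860 - 5949 = -83809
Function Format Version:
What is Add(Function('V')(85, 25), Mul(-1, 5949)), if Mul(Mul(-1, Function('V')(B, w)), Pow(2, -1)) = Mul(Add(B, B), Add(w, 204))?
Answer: -83809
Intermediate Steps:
Function('V')(B, w) = Mul(-4, B, Add(204, w)) (Function('V')(B, w) = Mul(-2, Mul(Add(B, B), Add(w, 204))) = Mul(-2, Mul(Mul(2, B), Add(204, w))) = Mul(-2, Mul(2, B, Add(204, w))) = Mul(-4, B, Add(204, w)))
Add(Function('V')(85, 25), Mul(-1, 5949)) = Add(Mul(-4, 85, Add(204, 25)), Mul(-1, 5949)) = Add(Mul(-4, 85, 229), -5949) = Add(-77860, -5949) = -83809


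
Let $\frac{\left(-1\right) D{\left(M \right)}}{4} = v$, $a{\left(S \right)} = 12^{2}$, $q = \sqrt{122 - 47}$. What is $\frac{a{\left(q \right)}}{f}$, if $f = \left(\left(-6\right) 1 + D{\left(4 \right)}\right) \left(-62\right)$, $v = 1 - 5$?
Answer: $- \frac{36}{155} \approx -0.23226$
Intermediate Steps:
$q = 5 \sqrt{3}$ ($q = \sqrt{75} = 5 \sqrt{3} \approx 8.6602$)
$a{\left(S \right)} = 144$
$v = -4$ ($v = 1 - 5 = -4$)
$D{\left(M \right)} = 16$ ($D{\left(M \right)} = \left(-4\right) \left(-4\right) = 16$)
$f = -620$ ($f = \left(\left(-6\right) 1 + 16\right) \left(-62\right) = \left(-6 + 16\right) \left(-62\right) = 10 \left(-62\right) = -620$)
$\frac{a{\left(q \right)}}{f} = \frac{144}{-620} = 144 \left(- \frac{1}{620}\right) = - \frac{36}{155}$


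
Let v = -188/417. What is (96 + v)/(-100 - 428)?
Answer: -9961/55044 ≈ -0.18096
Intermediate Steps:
v = -188/417 (v = -188*1/417 = -188/417 ≈ -0.45084)
(96 + v)/(-100 - 428) = (96 - 188/417)/(-100 - 428) = (39844/417)/(-528) = (39844/417)*(-1/528) = -9961/55044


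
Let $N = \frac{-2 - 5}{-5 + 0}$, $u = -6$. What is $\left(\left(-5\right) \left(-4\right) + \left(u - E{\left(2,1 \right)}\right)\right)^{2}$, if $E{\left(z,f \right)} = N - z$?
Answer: $\frac{5329}{25} \approx 213.16$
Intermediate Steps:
$N = \frac{7}{5}$ ($N = - \frac{7}{-5} = \left(-7\right) \left(- \frac{1}{5}\right) = \frac{7}{5} \approx 1.4$)
$E{\left(z,f \right)} = \frac{7}{5} - z$
$\left(\left(-5\right) \left(-4\right) + \left(u - E{\left(2,1 \right)}\right)\right)^{2} = \left(\left(-5\right) \left(-4\right) - \left(\frac{37}{5} - 2\right)\right)^{2} = \left(20 - \frac{27}{5}\right)^{2} = \left(\frac{73}{5}\right)^{2} = \frac{5329}{25}$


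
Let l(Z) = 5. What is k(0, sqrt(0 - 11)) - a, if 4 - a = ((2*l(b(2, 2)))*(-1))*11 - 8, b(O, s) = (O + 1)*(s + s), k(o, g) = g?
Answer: -122 + I*sqrt(11) ≈ -122.0 + 3.3166*I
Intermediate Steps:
b(O, s) = 2*s*(1 + O) (b(O, s) = (1 + O)*(2*s) = 2*s*(1 + O))
a = 122 (a = 4 - (((2*5)*(-1))*11 - 8) = 4 - ((10*(-1))*11 - 8) = 4 - (-10*11 - 8) = 4 - (-110 - 8) = 4 - 1*(-118) = 4 + 118 = 122)
k(0, sqrt(0 - 11)) - a = sqrt(0 - 11) - 1*122 = sqrt(-11) - 122 = I*sqrt(11) - 122 = -122 + I*sqrt(11)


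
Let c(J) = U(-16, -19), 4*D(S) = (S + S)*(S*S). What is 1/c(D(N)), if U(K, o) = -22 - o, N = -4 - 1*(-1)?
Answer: -⅓ ≈ -0.33333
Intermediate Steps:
N = -3 (N = -4 + 1 = -3)
D(S) = S³/2 (D(S) = ((S + S)*(S*S))/4 = ((2*S)*S²)/4 = (2*S³)/4 = S³/2)
c(J) = -3 (c(J) = -22 - 1*(-19) = -22 + 19 = -3)
1/c(D(N)) = 1/(-3) = -⅓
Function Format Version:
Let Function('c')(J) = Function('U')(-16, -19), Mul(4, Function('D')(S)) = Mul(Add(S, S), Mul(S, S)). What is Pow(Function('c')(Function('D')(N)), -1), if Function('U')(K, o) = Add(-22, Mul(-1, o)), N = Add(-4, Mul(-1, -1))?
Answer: Rational(-1, 3) ≈ -0.33333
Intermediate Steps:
N = -3 (N = Add(-4, 1) = -3)
Function('D')(S) = Mul(Rational(1, 2), Pow(S, 3)) (Function('D')(S) = Mul(Rational(1, 4), Mul(Add(S, S), Mul(S, S))) = Mul(Rational(1, 4), Mul(Mul(2, S), Pow(S, 2))) = Mul(Rational(1, 4), Mul(2, Pow(S, 3))) = Mul(Rational(1, 2), Pow(S, 3)))
Function('c')(J) = -3 (Function('c')(J) = Add(-22, Mul(-1, -19)) = Add(-22, 19) = -3)
Pow(Function('c')(Function('D')(N)), -1) = Pow(-3, -1) = Rational(-1, 3)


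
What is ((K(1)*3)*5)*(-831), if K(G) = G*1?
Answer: -12465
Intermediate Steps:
K(G) = G
((K(1)*3)*5)*(-831) = ((1*3)*5)*(-831) = (3*5)*(-831) = 15*(-831) = -12465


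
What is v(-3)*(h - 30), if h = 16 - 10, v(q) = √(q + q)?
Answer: -24*I*√6 ≈ -58.788*I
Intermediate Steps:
v(q) = √2*√q (v(q) = √(2*q) = √2*√q)
h = 6
v(-3)*(h - 30) = (√2*√(-3))*(6 - 30) = (√2*(I*√3))*(-24) = (I*√6)*(-24) = -24*I*√6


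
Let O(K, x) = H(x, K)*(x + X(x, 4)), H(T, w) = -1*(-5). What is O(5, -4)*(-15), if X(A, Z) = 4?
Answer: 0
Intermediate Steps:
H(T, w) = 5
O(K, x) = 20 + 5*x (O(K, x) = 5*(x + 4) = 5*(4 + x) = 20 + 5*x)
O(5, -4)*(-15) = (20 + 5*(-4))*(-15) = (20 - 20)*(-15) = 0*(-15) = 0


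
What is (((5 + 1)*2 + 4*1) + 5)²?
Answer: 441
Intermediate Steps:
(((5 + 1)*2 + 4*1) + 5)² = ((6*2 + 4) + 5)² = ((12 + 4) + 5)² = (16 + 5)² = 21² = 441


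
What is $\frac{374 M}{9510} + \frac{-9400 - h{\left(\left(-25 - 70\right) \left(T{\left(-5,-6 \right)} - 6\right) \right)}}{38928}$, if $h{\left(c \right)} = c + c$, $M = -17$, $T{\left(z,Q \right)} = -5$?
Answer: $- \frac{29731177}{30850440} \approx -0.96372$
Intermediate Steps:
$h{\left(c \right)} = 2 c$
$\frac{374 M}{9510} + \frac{-9400 - h{\left(\left(-25 - 70\right) \left(T{\left(-5,-6 \right)} - 6\right) \right)}}{38928} = \frac{374 \left(-17\right)}{9510} + \frac{-9400 - 2 \left(-25 - 70\right) \left(-5 - 6\right)}{38928} = \left(-6358\right) \frac{1}{9510} + \left(-9400 - 2 \left(\left(-95\right) \left(-11\right)\right)\right) \frac{1}{38928} = - \frac{3179}{4755} + \left(-9400 - 2 \cdot 1045\right) \frac{1}{38928} = - \frac{3179}{4755} + \left(-9400 - 2090\right) \frac{1}{38928} = - \frac{3179}{4755} - \frac{1915}{6488} = - \frac{29731177}{30850440}$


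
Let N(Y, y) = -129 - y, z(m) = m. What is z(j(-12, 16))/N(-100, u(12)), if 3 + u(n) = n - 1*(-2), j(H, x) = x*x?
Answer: -64/35 ≈ -1.8286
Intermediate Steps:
j(H, x) = x**2
u(n) = -1 + n (u(n) = -3 + (n - 1*(-2)) = -3 + (n + 2) = -3 + (2 + n) = -1 + n)
z(j(-12, 16))/N(-100, u(12)) = 16**2/(-129 - (-1 + 12)) = 256/(-129 - 1*11) = 256/(-129 - 11) = 256/(-140) = 256*(-1/140) = -64/35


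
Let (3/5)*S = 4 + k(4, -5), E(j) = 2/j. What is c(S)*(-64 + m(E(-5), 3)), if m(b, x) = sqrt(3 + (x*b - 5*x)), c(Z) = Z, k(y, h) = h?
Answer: 320/3 - I*sqrt(330)/3 ≈ 106.67 - 6.0553*I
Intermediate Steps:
S = -5/3 (S = 5*(4 - 5)/3 = (5/3)*(-1) = -5/3 ≈ -1.6667)
m(b, x) = sqrt(3 - 5*x + b*x) (m(b, x) = sqrt(3 + (b*x - 5*x)) = sqrt(3 + (-5*x + b*x)) = sqrt(3 - 5*x + b*x))
c(S)*(-64 + m(E(-5), 3)) = -5*(-64 + sqrt(3 - 5*3 + (2/(-5))*3))/3 = -5*(-64 + sqrt(3 - 15 + (2*(-1/5))*3))/3 = -5*(-64 + sqrt(3 - 15 - 2/5*3))/3 = -5*(-64 + sqrt(3 - 15 - 6/5))/3 = -5*(-64 + sqrt(-66/5))/3 = -5*(-64 + I*sqrt(330)/5)/3 = 320/3 - I*sqrt(330)/3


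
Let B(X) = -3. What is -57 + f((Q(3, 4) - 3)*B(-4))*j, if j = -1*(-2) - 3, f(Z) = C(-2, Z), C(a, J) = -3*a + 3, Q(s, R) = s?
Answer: -66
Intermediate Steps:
C(a, J) = 3 - 3*a
f(Z) = 9 (f(Z) = 3 - 3*(-2) = 3 + 6 = 9)
j = -1 (j = 2 - 3 = -1)
-57 + f((Q(3, 4) - 3)*B(-4))*j = -57 + 9*(-1) = -57 - 9 = -66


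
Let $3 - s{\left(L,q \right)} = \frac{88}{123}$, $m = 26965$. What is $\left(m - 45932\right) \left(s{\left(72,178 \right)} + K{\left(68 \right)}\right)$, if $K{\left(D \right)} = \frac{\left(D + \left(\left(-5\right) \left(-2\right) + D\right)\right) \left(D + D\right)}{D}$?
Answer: $- \frac{686548499}{123} \approx -5.5817 \cdot 10^{6}$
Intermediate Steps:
$s{\left(L,q \right)} = \frac{281}{123}$ ($s{\left(L,q \right)} = 3 - \frac{88}{123} = \frac{281}{123}$)
$K{\left(D \right)} = 20 + 4 D$ ($K{\left(D \right)} = \frac{\left(D + \left(10 + D\right)\right) 2 D}{D} = \frac{\left(10 + 2 D\right) 2 D}{D} = \frac{2 D \left(10 + 2 D\right)}{D} = 20 + 4 D$)
$\left(m - 45932\right) \left(s{\left(72,178 \right)} + K{\left(68 \right)}\right) = \left(26965 - 45932\right) \left(\frac{281}{123} + \left(20 + 4 \cdot 68\right)\right) = - 18967 \left(\frac{281}{123} + \left(20 + 272\right)\right) = - 18967 \left(\frac{281}{123} + 292\right) = \left(-18967\right) \frac{36197}{123} = - \frac{686548499}{123}$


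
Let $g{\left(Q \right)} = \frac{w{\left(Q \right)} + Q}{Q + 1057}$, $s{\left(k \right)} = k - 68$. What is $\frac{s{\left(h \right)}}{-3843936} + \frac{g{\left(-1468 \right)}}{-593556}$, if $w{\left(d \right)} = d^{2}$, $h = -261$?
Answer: $\frac{232177541255}{26048167072416} \approx 0.0089134$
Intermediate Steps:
$s{\left(k \right)} = -68 + k$
$g{\left(Q \right)} = \frac{Q + Q^{2}}{1057 + Q}$ ($g{\left(Q \right)} = \frac{Q^{2} + Q}{Q + 1057} = \frac{Q + Q^{2}}{1057 + Q}$)
$\frac{s{\left(h \right)}}{-3843936} + \frac{g{\left(-1468 \right)}}{-593556} = \frac{-68 - 261}{-3843936} + \frac{\left(-1468\right) \frac{1}{1057 - 1468} \left(1 - 1468\right)}{-593556} = \left(-329\right) \left(- \frac{1}{3843936}\right) + \left(-1468\right) \frac{1}{-411} \left(-1467\right) \left(- \frac{1}{593556}\right) = \frac{329}{3843936} + \left(-1468\right) \left(- \frac{1}{411}\right) \left(-1467\right) \left(- \frac{1}{593556}\right) = \frac{329}{3843936} - - \frac{59821}{6776431} = \frac{329}{3843936} + \frac{59821}{6776431} = \frac{232177541255}{26048167072416}$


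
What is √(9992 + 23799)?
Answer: √33791 ≈ 183.82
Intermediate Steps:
√(9992 + 23799) = √33791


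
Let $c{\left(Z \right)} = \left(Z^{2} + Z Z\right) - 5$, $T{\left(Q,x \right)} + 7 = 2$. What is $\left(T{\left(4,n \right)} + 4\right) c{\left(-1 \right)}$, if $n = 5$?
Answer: $3$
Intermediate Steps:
$T{\left(Q,x \right)} = -5$ ($T{\left(Q,x \right)} = -7 + 2 = -5$)
$c{\left(Z \right)} = -5 + 2 Z^{2}$ ($c{\left(Z \right)} = \left(Z^{2} + Z^{2}\right) - 5 = 2 Z^{2} - 5 = -5 + 2 Z^{2}$)
$\left(T{\left(4,n \right)} + 4\right) c{\left(-1 \right)} = \left(-5 + 4\right) \left(-5 + 2 \left(-1\right)^{2}\right) = - (-5 + 2 \cdot 1) = - (-5 + 2) = \left(-1\right) \left(-3\right) = 3$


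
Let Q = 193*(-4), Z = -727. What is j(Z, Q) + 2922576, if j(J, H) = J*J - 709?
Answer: 3450396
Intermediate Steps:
Q = -772
j(J, H) = -709 + J² (j(J, H) = J² - 709 = -709 + J²)
j(Z, Q) + 2922576 = (-709 + (-727)²) + 2922576 = (-709 + 528529) + 2922576 = 527820 + 2922576 = 3450396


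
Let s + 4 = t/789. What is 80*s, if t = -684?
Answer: -102400/263 ≈ -389.35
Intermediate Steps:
s = -1280/263 (s = -4 - 684/789 = -4 - 684*1/789 = -4 - 228/263 = -1280/263 ≈ -4.8669)
80*s = 80*(-1280/263) = -102400/263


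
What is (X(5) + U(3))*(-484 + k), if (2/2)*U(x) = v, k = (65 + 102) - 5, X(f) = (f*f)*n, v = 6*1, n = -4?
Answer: 30268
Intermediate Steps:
v = 6
X(f) = -4*f² (X(f) = (f*f)*(-4) = f²*(-4) = -4*f²)
k = 162 (k = 167 - 5 = 162)
U(x) = 6
(X(5) + U(3))*(-484 + k) = (-4*5² + 6)*(-484 + 162) = (-4*25 + 6)*(-322) = (-100 + 6)*(-322) = -94*(-322) = 30268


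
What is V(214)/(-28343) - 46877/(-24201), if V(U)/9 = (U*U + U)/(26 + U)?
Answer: 10295032085/5487431544 ≈ 1.8761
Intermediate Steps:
V(U) = 9*(U + U²)/(26 + U) (V(U) = 9*((U*U + U)/(26 + U)) = 9*((U² + U)/(26 + U)) = 9*((U + U²)/(26 + U)) = 9*(U + U²)/(26 + U))
V(214)/(-28343) - 46877/(-24201) = (9*214*(1 + 214)/(26 + 214))/(-28343) - 46877/(-24201) = (9*214*215/240)*(-1/28343) - 46877*(-1/24201) = (9*214*(1/240)*215)*(-1/28343) + 46877/24201 = (13803/8)*(-1/28343) + 46877/24201 = -13803/226744 + 46877/24201 = 10295032085/5487431544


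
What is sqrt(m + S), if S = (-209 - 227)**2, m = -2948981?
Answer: I*sqrt(2758885) ≈ 1661.0*I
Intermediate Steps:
S = 190096 (S = (-436)**2 = 190096)
sqrt(m + S) = sqrt(-2948981 + 190096) = sqrt(-2758885) = I*sqrt(2758885)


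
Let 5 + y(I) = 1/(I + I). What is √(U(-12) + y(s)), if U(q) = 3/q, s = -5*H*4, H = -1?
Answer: I*√2090/20 ≈ 2.2858*I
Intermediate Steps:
s = 20 (s = -5*(-1)*4 = 5*4 = 20)
y(I) = -5 + 1/(2*I) (y(I) = -5 + 1/(I + I) = -5 + 1/(2*I))
√(U(-12) + y(s)) = √(3/(-12) + (-5 + (½)/20)) = √(3*(-1/12) + (-5 + (½)*(1/20))) = √(-¼ + (-5 + 1/40)) = √(-¼ - 199/40) = √(-209/40) = I*√2090/20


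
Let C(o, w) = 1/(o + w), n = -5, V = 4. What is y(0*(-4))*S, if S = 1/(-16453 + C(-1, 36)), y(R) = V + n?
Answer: 35/575854 ≈ 6.0779e-5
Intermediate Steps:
y(R) = -1 (y(R) = 4 - 5 = -1)
S = -35/575854 (S = 1/(-16453 + 1/(-1 + 36)) = 1/(-16453 + 1/35) = 1/(-575854/35) = -35/575854 ≈ -6.0779e-5)
y(0*(-4))*S = -1*(-35/575854) = 35/575854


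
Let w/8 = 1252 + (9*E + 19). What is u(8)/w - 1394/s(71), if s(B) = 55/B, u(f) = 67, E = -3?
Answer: -984985563/547360 ≈ -1799.5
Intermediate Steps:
w = 9952 (w = 8*(1252 + (9*(-3) + 19)) = 8*(1252 + (-27 + 19)) = 8*(1252 - 8) = 8*1244 = 9952)
u(8)/w - 1394/s(71) = 67/9952 - 1394/(55/71) = 67*(1/9952) - 1394/(55*(1/71)) = 67/9952 - 1394/55/71 = 67/9952 - 1394*71/55 = 67/9952 - 98974/55 = -984985563/547360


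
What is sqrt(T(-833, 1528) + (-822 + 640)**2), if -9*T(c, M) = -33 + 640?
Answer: sqrt(297509)/3 ≈ 181.81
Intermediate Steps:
T(c, M) = -607/9 (T(c, M) = -(-33 + 640)/9 = -1/9*607 = -607/9)
sqrt(T(-833, 1528) + (-822 + 640)**2) = sqrt(-607/9 + (-822 + 640)**2) = sqrt(-607/9 + (-182)**2) = sqrt(-607/9 + 33124) = sqrt(297509/9) = sqrt(297509)/3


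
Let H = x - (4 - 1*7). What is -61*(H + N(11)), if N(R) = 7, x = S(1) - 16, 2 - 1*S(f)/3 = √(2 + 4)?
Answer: 183*√6 ≈ 448.26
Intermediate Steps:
S(f) = 6 - 3*√6 (S(f) = 6 - 3*√(2 + 4) = 6 - 3*√6)
x = -10 - 3*√6 (x = (6 - 3*√6) - 16 = -10 - 3*√6 ≈ -17.348)
H = -7 - 3*√6 (H = (-10 - 3*√6) - (4 - 1*7) = (-10 - 3*√6) - (4 - 7) = (-10 - 3*√6) - 1*(-3) = (-10 - 3*√6) + 3 = -7 - 3*√6 ≈ -14.348)
-61*(H + N(11)) = -61*((-7 - 3*√6) + 7) = -(-183)*√6 = 183*√6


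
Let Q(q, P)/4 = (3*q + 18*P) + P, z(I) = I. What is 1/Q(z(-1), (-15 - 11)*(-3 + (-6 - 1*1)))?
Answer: 1/19748 ≈ 5.0638e-5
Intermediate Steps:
Q(q, P) = 12*q + 76*P (Q(q, P) = 4*((3*q + 18*P) + P) = 4*(3*q + 19*P) = 12*q + 76*P)
1/Q(z(-1), (-15 - 11)*(-3 + (-6 - 1*1))) = 1/(12*(-1) + 76*((-15 - 11)*(-3 + (-6 - 1*1)))) = 1/(-12 + 76*(-26*(-3 + (-6 - 1)))) = 1/(-12 + 76*(-26*(-3 - 7))) = 1/(-12 + 76*(-26*(-10))) = 1/(-12 + 76*260) = 1/(-12 + 19760) = 1/19748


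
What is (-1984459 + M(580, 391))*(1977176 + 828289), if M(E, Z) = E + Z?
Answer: -5564606161920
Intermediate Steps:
(-1984459 + M(580, 391))*(1977176 + 828289) = (-1984459 + (580 + 391))*(1977176 + 828289) = (-1984459 + 971)*2805465 = -1983488*2805465 = -5564606161920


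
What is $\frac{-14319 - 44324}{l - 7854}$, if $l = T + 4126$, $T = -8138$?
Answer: $\frac{58643}{11866} \approx 4.9421$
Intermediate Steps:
$l = -4012$ ($l = -8138 + 4126 = -4012$)
$\frac{-14319 - 44324}{l - 7854} = \frac{-14319 - 44324}{-4012 - 7854} = - \frac{58643}{-11866} = \left(-58643\right) \left(- \frac{1}{11866}\right) = \frac{58643}{11866}$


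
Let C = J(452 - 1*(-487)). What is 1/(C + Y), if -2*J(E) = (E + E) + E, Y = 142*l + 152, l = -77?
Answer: -2/24381 ≈ -8.2031e-5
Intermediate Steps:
Y = -10782 (Y = 142*(-77) + 152 = -10934 + 152 = -10782)
J(E) = -3*E/2 (J(E) = -((E + E) + E)/2 = -(2*E + E)/2 = -3*E/2)
C = -2817/2 (C = -3*(452 - 1*(-487))/2 = -3*(452 + 487)/2 = -3/2*939 = -2817/2 ≈ -1408.5)
1/(C + Y) = 1/(-2817/2 - 10782) = 1/(-24381/2) = -2/24381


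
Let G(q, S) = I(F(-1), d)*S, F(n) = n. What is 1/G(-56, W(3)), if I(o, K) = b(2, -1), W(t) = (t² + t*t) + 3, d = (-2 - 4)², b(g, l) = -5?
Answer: -1/105 ≈ -0.0095238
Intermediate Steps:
d = 36 (d = (-6)² = 36)
W(t) = 3 + 2*t² (W(t) = (t² + t²) + 3 = 2*t² + 3 = 3 + 2*t²)
I(o, K) = -5
G(q, S) = -5*S
1/G(-56, W(3)) = 1/(-5*(3 + 2*3²)) = 1/(-5*(3 + 2*9)) = 1/(-5*(3 + 18)) = 1/(-5*21) = 1/(-105) = -1/105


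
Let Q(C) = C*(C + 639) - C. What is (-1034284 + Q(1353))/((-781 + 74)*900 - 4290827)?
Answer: -1659539/4927127 ≈ -0.33682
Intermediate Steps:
Q(C) = -C + C*(639 + C) (Q(C) = C*(639 + C) - C = -C + C*(639 + C))
(-1034284 + Q(1353))/((-781 + 74)*900 - 4290827) = (-1034284 + 1353*(638 + 1353))/((-781 + 74)*900 - 4290827) = (-1034284 + 1353*1991)/(-707*900 - 4290827) = (-1034284 + 2693823)/(-636300 - 4290827) = 1659539/(-4927127) = 1659539*(-1/4927127) = -1659539/4927127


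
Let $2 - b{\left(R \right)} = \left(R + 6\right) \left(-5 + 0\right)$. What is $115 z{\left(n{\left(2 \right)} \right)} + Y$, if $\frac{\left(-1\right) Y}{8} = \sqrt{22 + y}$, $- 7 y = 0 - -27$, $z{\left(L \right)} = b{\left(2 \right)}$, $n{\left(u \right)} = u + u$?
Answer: $4830 - \frac{8 \sqrt{889}}{7} \approx 4795.9$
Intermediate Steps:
$n{\left(u \right)} = 2 u$
$b{\left(R \right)} = 32 + 5 R$ ($b{\left(R \right)} = 2 - \left(R + 6\right) \left(-5 + 0\right) = 2 - \left(6 + R\right) \left(-5\right) = 2 - \left(-30 - 5 R\right) = 2 + \left(30 + 5 R\right) = 32 + 5 R$)
$z{\left(L \right)} = 42$ ($z{\left(L \right)} = 32 + 5 \cdot 2 = 32 + 10 = 42$)
$y = - \frac{27}{7}$ ($y = - \frac{0 - -27}{7} = - \frac{0 + 27}{7} = \left(- \frac{1}{7}\right) 27 = - \frac{27}{7} \approx -3.8571$)
$Y = - \frac{8 \sqrt{889}}{7}$ ($Y = - 8 \sqrt{22 - \frac{27}{7}} = - 8 \sqrt{\frac{127}{7}} = - 8 \frac{\sqrt{889}}{7} = - \frac{8 \sqrt{889}}{7} \approx -34.076$)
$115 z{\left(n{\left(2 \right)} \right)} + Y = 115 \cdot 42 - \frac{8 \sqrt{889}}{7} = 4830 - \frac{8 \sqrt{889}}{7}$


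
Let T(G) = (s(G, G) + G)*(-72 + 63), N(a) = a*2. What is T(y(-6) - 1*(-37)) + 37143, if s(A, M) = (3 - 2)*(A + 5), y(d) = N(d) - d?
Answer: 36540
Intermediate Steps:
N(a) = 2*a
y(d) = d (y(d) = 2*d - d = d)
s(A, M) = 5 + A (s(A, M) = 1*(5 + A) = 5 + A)
T(G) = -45 - 18*G (T(G) = ((5 + G) + G)*(-72 + 63) = (5 + 2*G)*(-9) = -45 - 18*G)
T(y(-6) - 1*(-37)) + 37143 = (-45 - 18*(-6 - 1*(-37))) + 37143 = (-45 - 18*(-6 + 37)) + 37143 = (-45 - 18*31) + 37143 = (-45 - 558) + 37143 = -603 + 37143 = 36540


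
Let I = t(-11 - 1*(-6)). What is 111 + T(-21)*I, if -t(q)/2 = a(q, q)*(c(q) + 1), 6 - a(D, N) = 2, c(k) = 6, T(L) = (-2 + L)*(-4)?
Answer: -5041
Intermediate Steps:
T(L) = 8 - 4*L
a(D, N) = 4 (a(D, N) = 6 - 1*2 = 6 - 2 = 4)
t(q) = -56 (t(q) = -8*(6 + 1) = -8*7 = -2*28 = -56)
I = -56
111 + T(-21)*I = 111 + (8 - 4*(-21))*(-56) = 111 + (8 + 84)*(-56) = 111 + 92*(-56) = 111 - 5152 = -5041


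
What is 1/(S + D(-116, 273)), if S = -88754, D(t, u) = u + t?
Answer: -1/88597 ≈ -1.1287e-5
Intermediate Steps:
D(t, u) = t + u
1/(S + D(-116, 273)) = 1/(-88754 + (-116 + 273)) = 1/(-88754 + 157) = 1/(-88597) = -1/88597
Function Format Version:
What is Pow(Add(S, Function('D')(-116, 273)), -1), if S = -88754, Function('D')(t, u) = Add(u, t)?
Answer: Rational(-1, 88597) ≈ -1.1287e-5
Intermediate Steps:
Function('D')(t, u) = Add(t, u)
Pow(Add(S, Function('D')(-116, 273)), -1) = Pow(Add(-88754, Add(-116, 273)), -1) = Pow(Add(-88754, 157), -1) = Pow(-88597, -1) = Rational(-1, 88597)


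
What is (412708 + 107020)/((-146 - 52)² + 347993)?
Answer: 519728/387197 ≈ 1.3423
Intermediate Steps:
(412708 + 107020)/((-146 - 52)² + 347993) = 519728/((-198)² + 347993) = 519728/(39204 + 347993) = 519728/387197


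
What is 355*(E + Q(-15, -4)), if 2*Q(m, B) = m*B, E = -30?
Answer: 0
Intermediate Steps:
Q(m, B) = B*m/2 (Q(m, B) = (m*B)/2 = (B*m)/2 = B*m/2)
355*(E + Q(-15, -4)) = 355*(-30 + (1/2)*(-4)*(-15)) = 355*(-30 + 30) = 355*0 = 0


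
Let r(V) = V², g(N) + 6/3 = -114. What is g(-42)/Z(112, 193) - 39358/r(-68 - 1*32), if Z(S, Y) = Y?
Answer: -4378047/965000 ≈ -4.5368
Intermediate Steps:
g(N) = -116 (g(N) = -2 - 114 = -116)
g(-42)/Z(112, 193) - 39358/r(-68 - 1*32) = -116/193 - 39358/(-68 - 1*32)² = -116*1/193 - 39358/(-68 - 32)² = -116/193 - 39358/((-100)²) = -116/193 - 39358/10000 = -116/193 - 39358*1/10000 = -116/193 - 19679/5000 = -4378047/965000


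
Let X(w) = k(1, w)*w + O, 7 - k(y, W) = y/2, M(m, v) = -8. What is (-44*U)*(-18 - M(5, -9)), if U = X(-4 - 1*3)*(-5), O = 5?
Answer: 89100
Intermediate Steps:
k(y, W) = 7 - y/2
X(w) = 5 + 13*w/2 (X(w) = (7 - ½*1)*w + 5 = (7 - ½)*w + 5 = 13*w/2 + 5 = 5 + 13*w/2)
U = 405/2 (U = (5 + 13*(-4 - 1*3)/2)*(-5) = (5 + 13*(-4 - 3)/2)*(-5) = (5 + (13/2)*(-7))*(-5) = (5 - 91/2)*(-5) = -81/2*(-5) = 405/2 ≈ 202.50)
(-44*U)*(-18 - M(5, -9)) = (-44*405/2)*(-18 - 1*(-8)) = -8910*(-18 + 8) = -8910*(-10) = 89100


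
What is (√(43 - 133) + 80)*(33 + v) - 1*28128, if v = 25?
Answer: -23488 + 174*I*√10 ≈ -23488.0 + 550.24*I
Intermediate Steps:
(√(43 - 133) + 80)*(33 + v) - 1*28128 = (√(43 - 133) + 80)*(33 + 25) - 1*28128 = (√(-90) + 80)*58 - 28128 = (3*I*√10 + 80)*58 - 28128 = (80 + 3*I*√10)*58 - 28128 = (4640 + 174*I*√10) - 28128 = -23488 + 174*I*√10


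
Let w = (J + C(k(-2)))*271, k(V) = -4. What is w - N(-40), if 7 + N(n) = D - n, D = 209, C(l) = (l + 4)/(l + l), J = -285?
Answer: -77477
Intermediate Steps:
C(l) = (4 + l)/(2*l) (C(l) = (4 + l)/((2*l)) = (4 + l)*(1/(2*l)) = (4 + l)/(2*l))
N(n) = 202 - n (N(n) = -7 + (209 - n) = 202 - n)
w = -77235 (w = (-285 + (½)*(4 - 4)/(-4))*271 = (-285 + (½)*(-¼)*0)*271 = (-285 + 0)*271 = -285*271 = -77235)
w - N(-40) = -77235 - (202 - 1*(-40)) = -77235 - (202 + 40) = -77235 - 1*242 = -77235 - 242 = -77477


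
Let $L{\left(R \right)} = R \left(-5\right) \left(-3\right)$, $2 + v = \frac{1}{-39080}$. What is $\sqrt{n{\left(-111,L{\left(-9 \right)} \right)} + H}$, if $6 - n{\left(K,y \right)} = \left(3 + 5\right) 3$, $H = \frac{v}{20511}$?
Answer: $\frac{i \sqrt{321258876581145830}}{133594980} \approx 4.2427 i$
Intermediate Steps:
$v = - \frac{78161}{39080}$ ($v = -2 + \frac{1}{-39080} = -2 - \frac{1}{39080} = - \frac{78161}{39080} \approx -2.0$)
$L{\left(R \right)} = 15 R$ ($L{\left(R \right)} = - 5 R \left(-3\right) = 15 R$)
$H = - \frac{78161}{801569880}$ ($H = - \frac{78161}{39080 \cdot 20511} = \left(- \frac{78161}{39080}\right) \frac{1}{20511} = - \frac{78161}{801569880} \approx -9.751 \cdot 10^{-5}$)
$n{\left(K,y \right)} = -18$ ($n{\left(K,y \right)} = 6 - \left(3 + 5\right) 3 = 6 - 8 \cdot 3 = 6 - 24 = -18$)
$\sqrt{n{\left(-111,L{\left(-9 \right)} \right)} + H} = \sqrt{-18 - \frac{78161}{801569880}} = \sqrt{- \frac{14428336001}{801569880}} = \frac{i \sqrt{321258876581145830}}{133594980}$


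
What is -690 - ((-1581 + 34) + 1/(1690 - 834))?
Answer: 733591/856 ≈ 857.00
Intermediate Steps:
-690 - ((-1581 + 34) + 1/(1690 - 834)) = -690 - (-1547 + 1/856) = -690 - 1*(-1324231/856) = -690 + 1324231/856 = 733591/856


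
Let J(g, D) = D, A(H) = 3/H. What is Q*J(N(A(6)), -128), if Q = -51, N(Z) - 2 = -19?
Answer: 6528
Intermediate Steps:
N(Z) = -17 (N(Z) = 2 - 19 = -17)
Q*J(N(A(6)), -128) = -51*(-128) = 6528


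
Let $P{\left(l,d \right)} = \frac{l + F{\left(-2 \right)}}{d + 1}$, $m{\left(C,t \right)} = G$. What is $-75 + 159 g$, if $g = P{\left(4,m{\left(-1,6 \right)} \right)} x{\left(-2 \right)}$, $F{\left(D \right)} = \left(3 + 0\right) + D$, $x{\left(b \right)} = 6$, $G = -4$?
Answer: $-1665$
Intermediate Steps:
$F{\left(D \right)} = 3 + D$
$m{\left(C,t \right)} = -4$
$P{\left(l,d \right)} = \frac{1 + l}{1 + d}$ ($P{\left(l,d \right)} = \frac{l + \left(3 - 2\right)}{d + 1} = \frac{l + 1}{1 + d} = \frac{1 + l}{1 + d}$)
$g = -10$ ($g = \frac{1 + 4}{1 - 4} \cdot 6 = \frac{1}{-3} \cdot 5 \cdot 6 = \left(- \frac{1}{3}\right) 5 \cdot 6 = \left(- \frac{5}{3}\right) 6 = -10$)
$-75 + 159 g = -75 + 159 \left(-10\right) = -75 - 1590 = -1665$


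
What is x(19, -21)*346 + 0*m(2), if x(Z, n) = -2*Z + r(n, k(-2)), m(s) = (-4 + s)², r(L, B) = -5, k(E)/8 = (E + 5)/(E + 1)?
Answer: -14878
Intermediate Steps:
k(E) = 8*(5 + E)/(1 + E) (k(E) = 8*((E + 5)/(E + 1)) = 8*((5 + E)/(1 + E)) = 8*(5 + E)/(1 + E))
x(Z, n) = -5 - 2*Z (x(Z, n) = -2*Z - 5 = -5 - 2*Z)
x(19, -21)*346 + 0*m(2) = (-5 - 2*19)*346 + 0*(-4 + 2)² = (-5 - 38)*346 + 0*(-2)² = -43*346 + 0*4 = -14878 + 0 = -14878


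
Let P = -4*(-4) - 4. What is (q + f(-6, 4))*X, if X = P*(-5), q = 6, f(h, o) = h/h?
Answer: -420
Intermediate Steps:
f(h, o) = 1
P = 12 (P = 16 - 4 = 12)
X = -60 (X = 12*(-5) = -60)
(q + f(-6, 4))*X = (6 + 1)*(-60) = 7*(-60) = -420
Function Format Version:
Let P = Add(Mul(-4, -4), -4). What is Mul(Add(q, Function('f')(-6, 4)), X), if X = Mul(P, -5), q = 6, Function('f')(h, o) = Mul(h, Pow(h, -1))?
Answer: -420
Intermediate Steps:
Function('f')(h, o) = 1
P = 12 (P = Add(16, -4) = 12)
X = -60 (X = Mul(12, -5) = -60)
Mul(Add(q, Function('f')(-6, 4)), X) = Mul(Add(6, 1), -60) = Mul(7, -60) = -420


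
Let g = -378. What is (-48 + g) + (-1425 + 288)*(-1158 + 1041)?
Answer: 132603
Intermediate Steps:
(-48 + g) + (-1425 + 288)*(-1158 + 1041) = (-48 - 378) + (-1425 + 288)*(-1158 + 1041) = -426 - 1137*(-117) = -426 + 133029 = 132603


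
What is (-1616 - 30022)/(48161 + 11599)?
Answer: -5273/9960 ≈ -0.52942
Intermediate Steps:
(-1616 - 30022)/(48161 + 11599) = -31638/59760 = -31638*1/59760 = -5273/9960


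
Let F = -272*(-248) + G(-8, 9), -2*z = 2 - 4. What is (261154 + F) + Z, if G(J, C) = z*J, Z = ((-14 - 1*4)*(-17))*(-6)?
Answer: 326766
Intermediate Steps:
Z = -1836 (Z = ((-14 - 4)*(-17))*(-6) = -18*(-17)*(-6) = 306*(-6) = -1836)
z = 1 (z = -(2 - 4)/2 = -½*(-2) = 1)
G(J, C) = J (G(J, C) = 1*J = J)
F = 67448 (F = -272*(-248) - 8 = 67456 - 8 = 67448)
(261154 + F) + Z = (261154 + 67448) - 1836 = 328602 - 1836 = 326766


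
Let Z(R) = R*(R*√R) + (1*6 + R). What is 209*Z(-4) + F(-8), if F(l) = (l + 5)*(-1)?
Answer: 421 + 6688*I ≈ 421.0 + 6688.0*I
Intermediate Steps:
F(l) = -5 - l (F(l) = (5 + l)*(-1) = -5 - l)
Z(R) = 6 + R + R^(5/2) (Z(R) = R*R^(3/2) + (6 + R) = R^(5/2) + (6 + R) = 6 + R + R^(5/2))
209*Z(-4) + F(-8) = 209*(6 - 4 + (-4)^(5/2)) + (-5 - 1*(-8)) = 209*(6 - 4 + 32*I) + (-5 + 8) = 209*(2 + 32*I) + 3 = (418 + 6688*I) + 3 = 421 + 6688*I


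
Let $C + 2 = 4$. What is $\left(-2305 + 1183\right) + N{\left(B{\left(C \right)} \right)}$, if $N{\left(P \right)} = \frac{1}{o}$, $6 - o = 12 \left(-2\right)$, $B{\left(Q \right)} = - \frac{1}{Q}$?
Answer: $- \frac{33659}{30} \approx -1122.0$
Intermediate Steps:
$C = 2$ ($C = -2 + 4 = 2$)
$o = 30$ ($o = 6 - 12 \left(-2\right) = 6 - -24 = 6 + 24 = 30$)
$N{\left(P \right)} = \frac{1}{30}$
$\left(-2305 + 1183\right) + N{\left(B{\left(C \right)} \right)} = \left(-2305 + 1183\right) + \frac{1}{30} = -1122 + \frac{1}{30} = - \frac{33659}{30}$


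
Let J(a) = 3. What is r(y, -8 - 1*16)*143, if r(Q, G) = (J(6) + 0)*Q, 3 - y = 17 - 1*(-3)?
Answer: -7293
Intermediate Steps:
y = -17 (y = 3 - (17 - 1*(-3)) = 3 - (17 + 3) = 3 - 1*20 = 3 - 20 = -17)
r(Q, G) = 3*Q (r(Q, G) = (3 + 0)*Q = 3*Q)
r(y, -8 - 1*16)*143 = (3*(-17))*143 = -51*143 = -7293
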